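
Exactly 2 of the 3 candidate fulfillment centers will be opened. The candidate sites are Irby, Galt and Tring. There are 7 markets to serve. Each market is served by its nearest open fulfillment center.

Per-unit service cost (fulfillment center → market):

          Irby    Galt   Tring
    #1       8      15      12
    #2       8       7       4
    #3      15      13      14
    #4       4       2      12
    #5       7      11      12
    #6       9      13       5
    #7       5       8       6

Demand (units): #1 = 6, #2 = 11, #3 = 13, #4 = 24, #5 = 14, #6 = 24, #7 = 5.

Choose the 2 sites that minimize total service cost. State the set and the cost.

With exactly 2 open, each market uses its cheapest among the chosen.
{Irby, Tring}: #1→Irby 8·6=48, #2→Tring 4·11=44, #3→Tring 14·13=182, #4→Irby 4·24=96, #5→Irby 7·14=98, #6→Tring 5·24=120, #7→Irby 5·5=25. Service cost 613.
{Galt, Tring}: service cost 637
{Irby, Galt}: service cost 681
Among all 3 size-2 choices, {Irby, Tring} is lowest.

Choose Irby and Tring; total service cost 613.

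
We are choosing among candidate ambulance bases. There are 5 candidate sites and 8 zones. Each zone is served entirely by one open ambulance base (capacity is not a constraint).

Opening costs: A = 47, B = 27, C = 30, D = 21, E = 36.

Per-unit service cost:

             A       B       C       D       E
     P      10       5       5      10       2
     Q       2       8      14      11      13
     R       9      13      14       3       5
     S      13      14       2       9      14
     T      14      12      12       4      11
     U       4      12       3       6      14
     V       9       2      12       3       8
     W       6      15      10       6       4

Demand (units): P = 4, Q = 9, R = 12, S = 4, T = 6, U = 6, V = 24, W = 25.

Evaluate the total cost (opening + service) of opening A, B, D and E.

Total cost: 425

Each zone is assigned to its cheapest site among the open ones.
{A, B, D, E}: P→E 2·4=8, Q→A 2·9=18, R→D 3·12=36, S→D 9·4=36, T→D 4·6=24, U→A 4·6=24, V→B 2·24=48, W→E 4·25=100. Service 294; fixed 131; total 425.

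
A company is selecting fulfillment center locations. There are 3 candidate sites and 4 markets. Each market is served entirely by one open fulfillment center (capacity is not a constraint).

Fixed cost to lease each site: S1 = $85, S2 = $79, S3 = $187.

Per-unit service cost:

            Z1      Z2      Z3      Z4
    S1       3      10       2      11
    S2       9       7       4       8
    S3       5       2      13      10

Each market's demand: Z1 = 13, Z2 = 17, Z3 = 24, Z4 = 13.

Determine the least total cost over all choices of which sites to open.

Minimum total cost: 474

For any fixed open set, each market goes to its cheapest open site; total = fixed + service.
{S1, S2}: Z1→S1 3·13=39, Z2→S2 7·17=119, Z3→S1 2·24=48, Z4→S2 8·13=104. Service 310; fixed 164; total 474.
{S1}: service 400 + fixed 85 = 485
{S2}: service 436 + fixed 79 = 515
{S1, S2, S3}: service 225 + fixed 351 = 576
(All 7 nonempty subsets were checked; S1 and S2 is lowest.)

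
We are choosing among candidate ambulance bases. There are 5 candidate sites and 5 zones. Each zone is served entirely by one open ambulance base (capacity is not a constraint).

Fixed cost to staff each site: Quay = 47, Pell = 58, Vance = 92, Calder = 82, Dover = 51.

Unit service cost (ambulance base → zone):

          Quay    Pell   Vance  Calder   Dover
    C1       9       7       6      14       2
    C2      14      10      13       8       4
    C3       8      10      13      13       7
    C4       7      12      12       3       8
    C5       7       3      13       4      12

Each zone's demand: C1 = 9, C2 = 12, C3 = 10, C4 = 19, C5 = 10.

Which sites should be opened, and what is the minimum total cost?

For any fixed open set, each zone goes to its cheapest open site; total = fixed + service.
{Calder, Dover}: C1→Dover 2·9=18, C2→Dover 4·12=48, C3→Dover 7·10=70, C4→Calder 3·19=57, C5→Calder 4·10=40. Service 233; fixed 133; total 366.
{Quay, Calder, Dover}: C1→Dover 2·9=18, C2→Dover 4·12=48, C3→Dover 7·10=70, C4→Calder 3·19=57, C5→Calder 4·10=40. Service 233; fixed 180; total 413.
{Pell, Calder, Dover}: C1→Dover 2·9=18, C2→Dover 4·12=48, C3→Dover 7·10=70, C4→Calder 3·19=57, C5→Pell 3·10=30. Service 223; fixed 191; total 414.
{Quay, Pell, Vance, Calder, Dover}: C1→Dover 2·9=18, C2→Dover 4·12=48, C3→Dover 7·10=70, C4→Calder 3·19=57, C5→Pell 3·10=30. Service 223; fixed 330; total 553.
No other subset beats 366.

Open Calder and Dover; minimum total cost 366.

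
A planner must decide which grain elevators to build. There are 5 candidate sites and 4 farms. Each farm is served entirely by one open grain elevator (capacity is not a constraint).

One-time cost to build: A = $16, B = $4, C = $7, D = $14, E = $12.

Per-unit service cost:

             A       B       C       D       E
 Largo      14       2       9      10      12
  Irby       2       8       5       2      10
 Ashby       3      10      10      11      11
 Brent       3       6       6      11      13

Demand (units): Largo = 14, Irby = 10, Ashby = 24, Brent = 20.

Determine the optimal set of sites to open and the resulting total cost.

Open A and B; minimum total cost 200.

For any fixed open set, each farm goes to its cheapest open site; total = fixed + service.
{A, B}: Largo→B 2·14=28, Irby→A 2·10=20, Ashby→A 3·24=72, Brent→A 3·20=60. Service 180; fixed 20; total 200.
{A, B, C}: service 180 + fixed 27 = 207
{A, B, E}: service 180 + fixed 32 = 212
{A, B, C, D, E}: service 180 + fixed 53 = 233
No other subset beats 200.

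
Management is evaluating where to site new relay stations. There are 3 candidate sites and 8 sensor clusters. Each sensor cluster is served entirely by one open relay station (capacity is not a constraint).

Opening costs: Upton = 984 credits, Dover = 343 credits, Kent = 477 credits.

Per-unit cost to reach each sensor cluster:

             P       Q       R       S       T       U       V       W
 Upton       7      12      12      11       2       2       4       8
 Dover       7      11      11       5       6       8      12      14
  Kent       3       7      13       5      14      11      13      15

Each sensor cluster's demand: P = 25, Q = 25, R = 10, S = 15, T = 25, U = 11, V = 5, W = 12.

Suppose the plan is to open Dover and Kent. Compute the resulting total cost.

Each sensor cluster is assigned to its cheapest site among the open ones.
{Dover, Kent}: P→Kent 3·25=75, Q→Kent 7·25=175, R→Dover 11·10=110, S→Dover 5·15=75, T→Dover 6·25=150, U→Dover 8·11=88, V→Dover 12·5=60, W→Dover 14·12=168. Service 901; fixed 820; total 1721.

Total cost: 1721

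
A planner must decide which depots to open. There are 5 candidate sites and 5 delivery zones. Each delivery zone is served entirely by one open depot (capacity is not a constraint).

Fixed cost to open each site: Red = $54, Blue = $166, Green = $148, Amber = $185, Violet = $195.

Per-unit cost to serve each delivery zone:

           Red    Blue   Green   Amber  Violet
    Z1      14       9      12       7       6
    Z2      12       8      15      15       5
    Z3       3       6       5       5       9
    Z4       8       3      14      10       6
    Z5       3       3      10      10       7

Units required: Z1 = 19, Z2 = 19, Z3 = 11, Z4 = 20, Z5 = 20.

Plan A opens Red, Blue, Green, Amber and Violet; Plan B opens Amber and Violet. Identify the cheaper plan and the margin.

Plan A: {Red, Blue, Green, Amber, Violet}: Z1→Violet 6·19=114, Z2→Violet 5·19=95, Z3→Red 3·11=33, Z4→Blue 3·20=60, Z5→Red 3·20=60. Service 362; fixed 748; total 1110.
Plan B: {Amber, Violet}: Z1→Violet 6·19=114, Z2→Violet 5·19=95, Z3→Amber 5·11=55, Z4→Violet 6·20=120, Z5→Violet 7·20=140. Service 524; fixed 380; total 904.
Difference: |1110 − 904| = 206.

Plan B is cheaper by 206.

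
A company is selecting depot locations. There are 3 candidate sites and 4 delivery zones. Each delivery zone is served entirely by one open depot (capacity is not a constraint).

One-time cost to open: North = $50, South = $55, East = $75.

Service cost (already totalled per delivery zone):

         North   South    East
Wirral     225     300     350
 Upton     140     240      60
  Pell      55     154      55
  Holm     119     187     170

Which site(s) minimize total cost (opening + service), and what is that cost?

Open North and East; minimum total cost 584.

For any fixed open set, each delivery zone goes to its cheapest open site; total = fixed + service.
{North, East}: Wirral→North 225, Upton→East 60, Pell→North 55, Holm→North 119. Service 459; fixed 125; total 584.
{North}: Wirral→North 225, Upton→North 140, Pell→North 55, Holm→North 119. Service 539; fixed 50; total 589.
{North, South, East}: service 459 + fixed 180 = 639
No other subset beats 584.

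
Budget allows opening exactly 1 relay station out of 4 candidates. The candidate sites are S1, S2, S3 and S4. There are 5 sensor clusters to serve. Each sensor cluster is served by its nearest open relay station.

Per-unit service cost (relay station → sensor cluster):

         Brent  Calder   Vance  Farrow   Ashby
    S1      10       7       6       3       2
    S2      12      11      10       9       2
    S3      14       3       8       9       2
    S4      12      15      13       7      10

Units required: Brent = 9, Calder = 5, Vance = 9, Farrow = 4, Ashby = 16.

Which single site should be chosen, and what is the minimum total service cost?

With exactly 1 open, each sensor cluster uses its cheapest among the chosen.
{S1}: Brent→S1 10·9=90, Calder→S1 7·5=35, Vance→S1 6·9=54, Farrow→S1 3·4=12, Ashby→S1 2·16=32. Service cost 223.
{S3}: service cost 281
{S2}: service cost 321
Among all 4 size-1 choices, {S1} is lowest.

Choose S1 only; total service cost 223.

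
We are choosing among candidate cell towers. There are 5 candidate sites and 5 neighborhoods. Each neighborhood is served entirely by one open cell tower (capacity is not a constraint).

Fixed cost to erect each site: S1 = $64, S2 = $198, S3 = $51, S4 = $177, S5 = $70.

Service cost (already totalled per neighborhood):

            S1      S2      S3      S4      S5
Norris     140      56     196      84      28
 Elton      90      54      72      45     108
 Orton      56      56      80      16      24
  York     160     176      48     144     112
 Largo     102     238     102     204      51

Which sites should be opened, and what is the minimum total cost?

For any fixed open set, each neighborhood goes to its cheapest open site; total = fixed + service.
{S3, S5}: Norris→S5 28, Elton→S3 72, Orton→S5 24, York→S3 48, Largo→S5 51. Service 223; fixed 121; total 344.
{S5}: service 323 + fixed 70 = 393
{S1, S3, S5}: Norris→S5 28, Elton→S3 72, Orton→S5 24, York→S3 48, Largo→S5 51. Service 223; fixed 185; total 408.
{S1, S2, S3, S4, S5}: service 188 + fixed 560 = 748
No other subset beats 344.

Open S3 and S5; minimum total cost 344.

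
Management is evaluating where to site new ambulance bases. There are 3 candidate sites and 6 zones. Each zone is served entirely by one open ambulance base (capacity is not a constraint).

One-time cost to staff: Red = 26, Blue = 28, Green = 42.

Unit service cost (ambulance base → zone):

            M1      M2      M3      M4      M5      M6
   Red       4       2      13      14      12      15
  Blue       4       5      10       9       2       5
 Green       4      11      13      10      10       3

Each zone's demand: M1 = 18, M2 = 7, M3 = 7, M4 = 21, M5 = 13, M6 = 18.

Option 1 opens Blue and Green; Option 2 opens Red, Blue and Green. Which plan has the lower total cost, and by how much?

Option 1 is cheaper by 5.

Option 1: {Blue, Green}: M1→Blue 4·18=72, M2→Blue 5·7=35, M3→Blue 10·7=70, M4→Blue 9·21=189, M5→Blue 2·13=26, M6→Green 3·18=54. Service 446; fixed 70; total 516.
Option 2: {Red, Blue, Green}: M1→Red 4·18=72, M2→Red 2·7=14, M3→Blue 10·7=70, M4→Blue 9·21=189, M5→Blue 2·13=26, M6→Green 3·18=54. Service 425; fixed 96; total 521.
Difference: |516 − 521| = 5.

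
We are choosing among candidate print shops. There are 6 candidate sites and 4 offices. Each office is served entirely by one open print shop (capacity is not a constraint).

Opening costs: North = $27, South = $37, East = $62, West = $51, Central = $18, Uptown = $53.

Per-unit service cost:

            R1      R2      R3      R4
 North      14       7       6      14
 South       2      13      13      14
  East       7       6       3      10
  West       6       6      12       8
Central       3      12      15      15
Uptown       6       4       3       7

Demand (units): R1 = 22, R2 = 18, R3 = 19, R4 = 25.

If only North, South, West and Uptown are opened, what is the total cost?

Total cost: 516

Each office is assigned to its cheapest site among the open ones.
{North, South, West, Uptown}: R1→South 2·22=44, R2→Uptown 4·18=72, R3→Uptown 3·19=57, R4→Uptown 7·25=175. Service 348; fixed 168; total 516.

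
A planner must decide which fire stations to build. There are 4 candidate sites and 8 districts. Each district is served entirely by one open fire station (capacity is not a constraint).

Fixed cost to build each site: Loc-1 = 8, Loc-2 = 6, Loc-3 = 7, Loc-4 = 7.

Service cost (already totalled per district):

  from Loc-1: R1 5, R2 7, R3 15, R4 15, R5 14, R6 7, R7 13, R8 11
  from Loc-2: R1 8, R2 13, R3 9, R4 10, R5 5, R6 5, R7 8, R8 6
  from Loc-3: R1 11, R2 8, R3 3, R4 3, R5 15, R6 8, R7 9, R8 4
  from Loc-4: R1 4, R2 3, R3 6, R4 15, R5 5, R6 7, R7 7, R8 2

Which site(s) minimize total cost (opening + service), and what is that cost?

Open Loc-3 and Loc-4; minimum total cost 48.

For any fixed open set, each district goes to its cheapest open site; total = fixed + service.
{Loc-3, Loc-4}: R1→Loc-4 4, R2→Loc-4 3, R3→Loc-3 3, R4→Loc-3 3, R5→Loc-4 5, R6→Loc-4 7, R7→Loc-4 7, R8→Loc-4 2. Service 34; fixed 14; total 48.
{Loc-2, Loc-3, Loc-4}: service 32 + fixed 20 = 52
{Loc-2, Loc-4}: R1→Loc-4 4, R2→Loc-4 3, R3→Loc-4 6, R4→Loc-2 10, R5→Loc-2 5, R6→Loc-2 5, R7→Loc-4 7, R8→Loc-4 2. Service 42; fixed 13; total 55.
{Loc-1, Loc-2, Loc-3, Loc-4}: service 32 + fixed 28 = 60
No other subset beats 48.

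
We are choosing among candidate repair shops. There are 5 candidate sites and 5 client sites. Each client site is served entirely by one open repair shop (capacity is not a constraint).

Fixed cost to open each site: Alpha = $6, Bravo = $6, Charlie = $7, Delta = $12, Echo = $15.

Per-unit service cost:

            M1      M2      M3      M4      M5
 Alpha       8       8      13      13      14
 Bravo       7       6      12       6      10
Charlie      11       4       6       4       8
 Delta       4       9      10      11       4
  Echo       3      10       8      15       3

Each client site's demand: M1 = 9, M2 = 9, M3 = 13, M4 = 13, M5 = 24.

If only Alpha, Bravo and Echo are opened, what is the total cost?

Total cost: 362

Each client site is assigned to its cheapest site among the open ones.
{Alpha, Bravo, Echo}: M1→Echo 3·9=27, M2→Bravo 6·9=54, M3→Echo 8·13=104, M4→Bravo 6·13=78, M5→Echo 3·24=72. Service 335; fixed 27; total 362.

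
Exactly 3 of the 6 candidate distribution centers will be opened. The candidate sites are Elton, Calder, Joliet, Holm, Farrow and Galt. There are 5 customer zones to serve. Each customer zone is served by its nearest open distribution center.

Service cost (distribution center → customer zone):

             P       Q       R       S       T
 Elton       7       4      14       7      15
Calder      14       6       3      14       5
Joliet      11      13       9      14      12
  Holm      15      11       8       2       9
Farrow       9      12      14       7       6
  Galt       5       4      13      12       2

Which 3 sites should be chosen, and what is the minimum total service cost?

With exactly 3 open, each customer zone uses its cheapest among the chosen.
{Calder, Holm, Galt}: P→Galt 5, Q→Galt 4, R→Calder 3, S→Holm 2, T→Galt 2. Service cost 16.
{Elton, Calder, Holm}: service cost 21
{Elton, Calder, Galt}: service cost 21
Among all 20 size-3 choices, {Calder, Holm, Galt} is lowest.

Choose Calder, Holm and Galt; total service cost 16.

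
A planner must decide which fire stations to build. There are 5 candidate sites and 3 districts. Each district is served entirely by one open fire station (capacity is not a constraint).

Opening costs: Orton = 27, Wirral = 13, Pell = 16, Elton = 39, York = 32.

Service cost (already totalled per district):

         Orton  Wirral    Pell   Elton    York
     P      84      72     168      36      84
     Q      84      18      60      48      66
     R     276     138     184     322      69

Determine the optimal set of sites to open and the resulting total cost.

For any fixed open set, each district goes to its cheapest open site; total = fixed + service.
{Wirral, York}: P→Wirral 72, Q→Wirral 18, R→York 69. Service 159; fixed 45; total 204.
{Wirral, Elton, York}: service 123 + fixed 84 = 207
{Wirral, Pell, York}: P→Wirral 72, Q→Wirral 18, R→York 69. Service 159; fixed 61; total 220.
{Orton, Wirral, Pell, Elton, York}: P→Elton 36, Q→Wirral 18, R→York 69. Service 123; fixed 127; total 250.
No other subset beats 204.

Open Wirral and York; minimum total cost 204.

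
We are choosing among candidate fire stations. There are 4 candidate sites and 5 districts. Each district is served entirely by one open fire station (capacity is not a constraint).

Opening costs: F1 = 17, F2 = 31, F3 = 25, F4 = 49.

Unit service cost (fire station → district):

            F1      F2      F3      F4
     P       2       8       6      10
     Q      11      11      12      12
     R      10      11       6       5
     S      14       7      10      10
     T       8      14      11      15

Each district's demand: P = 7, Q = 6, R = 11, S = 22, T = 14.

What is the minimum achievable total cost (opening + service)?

For any fixed open set, each district goes to its cheapest open site; total = fixed + service.
{F1, F2, F3}: P→F1 2·7=14, Q→F1 11·6=66, R→F3 6·11=66, S→F2 7·22=154, T→F1 8·14=112. Service 412; fixed 73; total 485.
{F1, F2, F4}: P→F1 2·7=14, Q→F1 11·6=66, R→F4 5·11=55, S→F2 7·22=154, T→F1 8·14=112. Service 401; fixed 97; total 498.
{F1, F2}: P→F1 2·7=14, Q→F1 11·6=66, R→F1 10·11=110, S→F2 7·22=154, T→F1 8·14=112. Service 456; fixed 48; total 504.
{F1, F2, F3, F4}: P→F1 2·7=14, Q→F1 11·6=66, R→F4 5·11=55, S→F2 7·22=154, T→F1 8·14=112. Service 401; fixed 122; total 523.
(All 15 nonempty subsets were checked; F1, F2 and F3 is lowest.)

Minimum total cost: 485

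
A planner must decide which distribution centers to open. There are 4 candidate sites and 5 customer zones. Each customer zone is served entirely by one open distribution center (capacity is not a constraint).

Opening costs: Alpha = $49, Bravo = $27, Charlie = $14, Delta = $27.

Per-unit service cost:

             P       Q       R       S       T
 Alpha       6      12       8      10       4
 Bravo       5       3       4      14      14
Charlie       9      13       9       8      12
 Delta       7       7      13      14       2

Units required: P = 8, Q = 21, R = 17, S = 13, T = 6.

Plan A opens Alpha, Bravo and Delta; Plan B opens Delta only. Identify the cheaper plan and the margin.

Plan A: {Alpha, Bravo, Delta}: P→Bravo 5·8=40, Q→Bravo 3·21=63, R→Bravo 4·17=68, S→Alpha 10·13=130, T→Delta 2·6=12. Service 313; fixed 103; total 416.
Plan B: {Delta}: P→Delta 7·8=56, Q→Delta 7·21=147, R→Delta 13·17=221, S→Delta 14·13=182, T→Delta 2·6=12. Service 618; fixed 27; total 645.
Difference: |416 − 645| = 229.

Plan A is cheaper by 229.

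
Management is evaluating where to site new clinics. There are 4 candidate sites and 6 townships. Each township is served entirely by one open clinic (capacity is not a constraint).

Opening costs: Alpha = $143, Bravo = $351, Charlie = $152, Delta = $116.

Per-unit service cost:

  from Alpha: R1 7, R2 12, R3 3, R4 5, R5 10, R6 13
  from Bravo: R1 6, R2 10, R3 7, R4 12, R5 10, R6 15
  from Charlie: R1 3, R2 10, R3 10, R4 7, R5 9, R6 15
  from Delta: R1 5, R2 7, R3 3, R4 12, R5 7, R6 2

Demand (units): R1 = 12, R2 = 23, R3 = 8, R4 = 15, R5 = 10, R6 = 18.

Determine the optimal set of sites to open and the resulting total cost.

Open Delta only; minimum total cost 647.

For any fixed open set, each township goes to its cheapest open site; total = fixed + service.
{Delta}: R1→Delta 5·12=60, R2→Delta 7·23=161, R3→Delta 3·8=24, R4→Delta 12·15=180, R5→Delta 7·10=70, R6→Delta 2·18=36. Service 531; fixed 116; total 647.
{Alpha, Delta}: R1→Delta 5·12=60, R2→Delta 7·23=161, R3→Alpha 3·8=24, R4→Alpha 5·15=75, R5→Delta 7·10=70, R6→Delta 2·18=36. Service 426; fixed 259; total 685.
{Charlie, Delta}: service 432 + fixed 268 = 700
{Alpha, Bravo, Charlie, Delta}: R1→Charlie 3·12=36, R2→Delta 7·23=161, R3→Alpha 3·8=24, R4→Alpha 5·15=75, R5→Delta 7·10=70, R6→Delta 2·18=36. Service 402; fixed 762; total 1164.
No other subset beats 647.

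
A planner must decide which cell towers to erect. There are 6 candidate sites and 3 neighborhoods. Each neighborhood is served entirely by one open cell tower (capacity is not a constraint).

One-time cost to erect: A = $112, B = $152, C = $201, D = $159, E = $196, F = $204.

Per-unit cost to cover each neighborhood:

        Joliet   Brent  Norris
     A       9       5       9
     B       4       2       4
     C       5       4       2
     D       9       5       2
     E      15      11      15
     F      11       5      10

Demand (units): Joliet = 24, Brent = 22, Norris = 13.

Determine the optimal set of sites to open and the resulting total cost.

For any fixed open set, each neighborhood goes to its cheapest open site; total = fixed + service.
{B}: Joliet→B 4·24=96, Brent→B 2·22=44, Norris→B 4·13=52. Service 192; fixed 152; total 344.
{C}: service 234 + fixed 201 = 435
{A, B}: Joliet→B 4·24=96, Brent→B 2·22=44, Norris→B 4·13=52. Service 192; fixed 264; total 456.
{A, B, C, D, E, F}: service 166 + fixed 1024 = 1190
No other subset beats 344.

Open B only; minimum total cost 344.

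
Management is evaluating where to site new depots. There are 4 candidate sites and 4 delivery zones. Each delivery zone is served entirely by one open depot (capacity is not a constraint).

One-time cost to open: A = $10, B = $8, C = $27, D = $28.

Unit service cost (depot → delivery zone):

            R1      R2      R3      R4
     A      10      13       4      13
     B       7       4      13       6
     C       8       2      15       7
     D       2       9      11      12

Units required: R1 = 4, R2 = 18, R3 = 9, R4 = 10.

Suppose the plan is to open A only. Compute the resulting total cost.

Total cost: 450

Each delivery zone is assigned to its cheapest site among the open ones.
{A}: R1→A 10·4=40, R2→A 13·18=234, R3→A 4·9=36, R4→A 13·10=130. Service 440; fixed 10; total 450.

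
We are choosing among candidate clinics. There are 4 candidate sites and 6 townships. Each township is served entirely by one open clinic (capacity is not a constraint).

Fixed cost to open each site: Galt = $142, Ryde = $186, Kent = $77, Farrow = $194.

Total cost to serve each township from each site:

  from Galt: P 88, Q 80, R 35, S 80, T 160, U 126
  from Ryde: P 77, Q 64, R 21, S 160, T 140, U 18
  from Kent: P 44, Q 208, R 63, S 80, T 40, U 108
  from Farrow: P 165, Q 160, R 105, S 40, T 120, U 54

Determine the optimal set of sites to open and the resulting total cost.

For any fixed open set, each township goes to its cheapest open site; total = fixed + service.
{Ryde, Kent}: P→Kent 44, Q→Ryde 64, R→Ryde 21, S→Kent 80, T→Kent 40, U→Ryde 18. Service 267; fixed 263; total 530.
{Galt, Kent}: service 387 + fixed 219 = 606
{Kent}: P→Kent 44, Q→Kent 208, R→Kent 63, S→Kent 80, T→Kent 40, U→Kent 108. Service 543; fixed 77; total 620.
{Galt, Ryde, Kent, Farrow}: service 227 + fixed 599 = 826
No other subset beats 530.

Open Ryde and Kent; minimum total cost 530.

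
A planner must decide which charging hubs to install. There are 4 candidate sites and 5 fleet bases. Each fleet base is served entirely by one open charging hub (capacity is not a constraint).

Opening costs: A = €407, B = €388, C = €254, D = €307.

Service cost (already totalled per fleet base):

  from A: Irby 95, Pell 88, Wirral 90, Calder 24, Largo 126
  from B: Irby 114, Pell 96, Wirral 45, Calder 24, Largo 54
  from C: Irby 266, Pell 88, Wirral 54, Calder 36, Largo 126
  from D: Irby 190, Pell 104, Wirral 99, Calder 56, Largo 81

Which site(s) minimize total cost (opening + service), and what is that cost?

Open B only; minimum total cost 721.

For any fixed open set, each fleet base goes to its cheapest open site; total = fixed + service.
{B}: Irby→B 114, Pell→B 96, Wirral→B 45, Calder→B 24, Largo→B 54. Service 333; fixed 388; total 721.
{C}: Irby→C 266, Pell→C 88, Wirral→C 54, Calder→C 36, Largo→C 126. Service 570; fixed 254; total 824.
{A}: Irby→A 95, Pell→A 88, Wirral→A 90, Calder→A 24, Largo→A 126. Service 423; fixed 407; total 830.
{A, B, C, D}: Irby→A 95, Pell→A 88, Wirral→B 45, Calder→A 24, Largo→B 54. Service 306; fixed 1356; total 1662.
(All 15 nonempty subsets were checked; B only is lowest.)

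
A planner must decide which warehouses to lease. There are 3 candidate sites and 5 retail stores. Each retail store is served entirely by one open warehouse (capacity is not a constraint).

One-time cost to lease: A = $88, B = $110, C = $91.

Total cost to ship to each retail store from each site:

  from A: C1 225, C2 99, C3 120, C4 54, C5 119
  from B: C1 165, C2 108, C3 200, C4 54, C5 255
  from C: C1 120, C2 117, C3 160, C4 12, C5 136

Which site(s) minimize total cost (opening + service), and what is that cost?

Open C only; minimum total cost 636.

For any fixed open set, each retail store goes to its cheapest open site; total = fixed + service.
{C}: C1→C 120, C2→C 117, C3→C 160, C4→C 12, C5→C 136. Service 545; fixed 91; total 636.
{A, C}: C1→C 120, C2→A 99, C3→A 120, C4→C 12, C5→A 119. Service 470; fixed 179; total 649.
{A}: service 617 + fixed 88 = 705
{A, B, C}: C1→C 120, C2→A 99, C3→A 120, C4→C 12, C5→A 119. Service 470; fixed 289; total 759.
(All 7 nonempty subsets were checked; C only is lowest.)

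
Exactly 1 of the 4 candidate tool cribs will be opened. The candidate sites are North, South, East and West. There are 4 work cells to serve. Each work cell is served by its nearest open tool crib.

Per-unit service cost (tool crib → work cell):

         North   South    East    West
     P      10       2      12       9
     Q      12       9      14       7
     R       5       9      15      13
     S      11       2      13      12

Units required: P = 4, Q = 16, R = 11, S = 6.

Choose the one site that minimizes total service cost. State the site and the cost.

Choose South only; total service cost 263.

With exactly 1 open, each work cell uses its cheapest among the chosen.
{South}: P→South 2·4=8, Q→South 9·16=144, R→South 9·11=99, S→South 2·6=12. Service cost 263.
{North}: service cost 353
{West}: service cost 363
Among all 4 size-1 choices, {South} is lowest.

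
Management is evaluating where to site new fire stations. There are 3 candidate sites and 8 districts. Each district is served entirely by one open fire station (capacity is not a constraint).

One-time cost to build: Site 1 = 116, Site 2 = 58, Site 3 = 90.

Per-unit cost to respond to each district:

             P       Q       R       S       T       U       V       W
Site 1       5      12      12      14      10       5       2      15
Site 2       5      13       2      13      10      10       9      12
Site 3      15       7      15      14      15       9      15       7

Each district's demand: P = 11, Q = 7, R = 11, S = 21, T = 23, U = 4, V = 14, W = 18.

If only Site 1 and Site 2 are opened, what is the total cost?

Total cost: 1102

Each district is assigned to its cheapest site among the open ones.
{Site 1, Site 2}: P→Site 1 5·11=55, Q→Site 1 12·7=84, R→Site 2 2·11=22, S→Site 2 13·21=273, T→Site 1 10·23=230, U→Site 1 5·4=20, V→Site 1 2·14=28, W→Site 2 12·18=216. Service 928; fixed 174; total 1102.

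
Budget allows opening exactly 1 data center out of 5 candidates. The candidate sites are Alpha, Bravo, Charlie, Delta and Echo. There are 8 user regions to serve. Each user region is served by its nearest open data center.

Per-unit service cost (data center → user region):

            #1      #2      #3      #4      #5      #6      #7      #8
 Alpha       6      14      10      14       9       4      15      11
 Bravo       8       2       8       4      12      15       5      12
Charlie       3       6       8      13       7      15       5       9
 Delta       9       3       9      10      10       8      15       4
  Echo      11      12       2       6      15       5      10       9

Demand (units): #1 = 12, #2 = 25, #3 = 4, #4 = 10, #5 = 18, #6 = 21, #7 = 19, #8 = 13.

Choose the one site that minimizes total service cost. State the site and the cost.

Choose Bravo only; total service cost 1000.

With exactly 1 open, each user region uses its cheapest among the chosen.
{Bravo}: #1→Bravo 8·12=96, #2→Bravo 2·25=50, #3→Bravo 8·4=32, #4→Bravo 4·10=40, #5→Bravo 12·18=216, #6→Bravo 15·21=315, #7→Bravo 5·19=95, #8→Bravo 12·13=156. Service cost 1000.
{Charlie}: service cost 1001
{Delta}: service cost 1004
Among all 5 size-1 choices, {Bravo} is lowest.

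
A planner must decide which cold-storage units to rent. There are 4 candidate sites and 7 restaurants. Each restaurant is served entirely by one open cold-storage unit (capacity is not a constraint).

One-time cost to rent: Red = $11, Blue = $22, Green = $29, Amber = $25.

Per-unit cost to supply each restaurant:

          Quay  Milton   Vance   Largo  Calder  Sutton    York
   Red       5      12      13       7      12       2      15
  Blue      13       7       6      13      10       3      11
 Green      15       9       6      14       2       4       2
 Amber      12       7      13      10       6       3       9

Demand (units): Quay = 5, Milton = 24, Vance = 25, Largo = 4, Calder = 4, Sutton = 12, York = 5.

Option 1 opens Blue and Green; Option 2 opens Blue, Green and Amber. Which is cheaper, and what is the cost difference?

Option 1 is cheaper by 8.

Option 1: {Blue, Green}: Quay→Blue 13·5=65, Milton→Blue 7·24=168, Vance→Blue 6·25=150, Largo→Blue 13·4=52, Calder→Green 2·4=8, Sutton→Blue 3·12=36, York→Green 2·5=10. Service 489; fixed 51; total 540.
Option 2: {Blue, Green, Amber}: Quay→Amber 12·5=60, Milton→Blue 7·24=168, Vance→Blue 6·25=150, Largo→Amber 10·4=40, Calder→Green 2·4=8, Sutton→Blue 3·12=36, York→Green 2·5=10. Service 472; fixed 76; total 548.
Difference: |540 − 548| = 8.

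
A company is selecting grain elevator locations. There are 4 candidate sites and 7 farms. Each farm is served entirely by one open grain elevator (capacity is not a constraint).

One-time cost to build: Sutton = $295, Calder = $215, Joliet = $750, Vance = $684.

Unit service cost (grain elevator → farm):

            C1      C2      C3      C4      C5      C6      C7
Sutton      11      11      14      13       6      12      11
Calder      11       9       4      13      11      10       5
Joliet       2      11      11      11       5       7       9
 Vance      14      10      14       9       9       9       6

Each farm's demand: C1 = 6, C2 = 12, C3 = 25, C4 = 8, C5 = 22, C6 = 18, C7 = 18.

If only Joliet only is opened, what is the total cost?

Each farm is assigned to its cheapest site among the open ones.
{Joliet}: C1→Joliet 2·6=12, C2→Joliet 11·12=132, C3→Joliet 11·25=275, C4→Joliet 11·8=88, C5→Joliet 5·22=110, C6→Joliet 7·18=126, C7→Joliet 9·18=162. Service 905; fixed 750; total 1655.

Total cost: 1655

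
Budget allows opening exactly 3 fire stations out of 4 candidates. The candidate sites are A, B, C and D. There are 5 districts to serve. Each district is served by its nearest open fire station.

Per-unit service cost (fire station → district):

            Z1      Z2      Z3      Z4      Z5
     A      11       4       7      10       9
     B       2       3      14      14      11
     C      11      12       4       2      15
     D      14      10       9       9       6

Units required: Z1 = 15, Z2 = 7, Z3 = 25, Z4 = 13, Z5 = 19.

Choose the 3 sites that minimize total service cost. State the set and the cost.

With exactly 3 open, each district uses its cheapest among the chosen.
{B, C, D}: Z1→B 2·15=30, Z2→B 3·7=21, Z3→C 4·25=100, Z4→C 2·13=26, Z5→D 6·19=114. Service cost 291.
{A, B, C}: service cost 348
{A, C, D}: service cost 433
Among all 4 size-3 choices, {B, C, D} is lowest.

Choose B, C and D; total service cost 291.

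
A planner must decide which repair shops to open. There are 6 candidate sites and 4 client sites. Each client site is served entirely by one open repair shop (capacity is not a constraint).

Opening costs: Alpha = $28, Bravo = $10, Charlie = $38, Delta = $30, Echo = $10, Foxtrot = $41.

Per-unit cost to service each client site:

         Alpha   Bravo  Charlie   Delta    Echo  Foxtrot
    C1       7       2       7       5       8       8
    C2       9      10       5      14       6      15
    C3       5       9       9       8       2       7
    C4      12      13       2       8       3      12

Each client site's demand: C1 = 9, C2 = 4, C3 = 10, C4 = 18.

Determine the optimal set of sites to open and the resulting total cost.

For any fixed open set, each client site goes to its cheapest open site; total = fixed + service.
{Bravo, Echo}: C1→Bravo 2·9=18, C2→Echo 6·4=24, C3→Echo 2·10=20, C4→Echo 3·18=54. Service 116; fixed 20; total 136.
{Bravo, Charlie, Echo}: C1→Bravo 2·9=18, C2→Charlie 5·4=20, C3→Echo 2·10=20, C4→Charlie 2·18=36. Service 94; fixed 58; total 152.
{Alpha, Bravo, Echo}: C1→Bravo 2·9=18, C2→Echo 6·4=24, C3→Echo 2·10=20, C4→Echo 3·18=54. Service 116; fixed 48; total 164.
{Alpha, Bravo, Charlie, Delta, Echo, Foxtrot}: C1→Bravo 2·9=18, C2→Charlie 5·4=20, C3→Echo 2·10=20, C4→Charlie 2·18=36. Service 94; fixed 157; total 251.
No other subset beats 136.

Open Bravo and Echo; minimum total cost 136.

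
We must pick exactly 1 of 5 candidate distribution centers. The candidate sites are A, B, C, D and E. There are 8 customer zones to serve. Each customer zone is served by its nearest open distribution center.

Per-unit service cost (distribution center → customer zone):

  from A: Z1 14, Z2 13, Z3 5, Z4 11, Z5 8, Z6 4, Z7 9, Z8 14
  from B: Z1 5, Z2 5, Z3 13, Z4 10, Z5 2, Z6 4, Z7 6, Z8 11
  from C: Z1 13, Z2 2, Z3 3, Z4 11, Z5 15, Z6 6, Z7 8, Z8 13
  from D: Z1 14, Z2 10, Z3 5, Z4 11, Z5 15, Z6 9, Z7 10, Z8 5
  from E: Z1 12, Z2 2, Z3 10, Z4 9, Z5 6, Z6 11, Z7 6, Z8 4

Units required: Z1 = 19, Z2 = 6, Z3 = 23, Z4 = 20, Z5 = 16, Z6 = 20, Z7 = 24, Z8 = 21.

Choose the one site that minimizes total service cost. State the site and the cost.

With exactly 1 open, each customer zone uses its cheapest among the chosen.
{B}: Z1→B 5·19=95, Z2→B 5·6=30, Z3→B 13·23=299, Z4→B 10·20=200, Z5→B 2·16=32, Z6→B 4·20=80, Z7→B 6·24=144, Z8→B 11·21=231. Service cost 1111.
{E}: service cost 1194
{C}: service cost 1373
Among all 5 size-1 choices, {B} is lowest.

Choose B only; total service cost 1111.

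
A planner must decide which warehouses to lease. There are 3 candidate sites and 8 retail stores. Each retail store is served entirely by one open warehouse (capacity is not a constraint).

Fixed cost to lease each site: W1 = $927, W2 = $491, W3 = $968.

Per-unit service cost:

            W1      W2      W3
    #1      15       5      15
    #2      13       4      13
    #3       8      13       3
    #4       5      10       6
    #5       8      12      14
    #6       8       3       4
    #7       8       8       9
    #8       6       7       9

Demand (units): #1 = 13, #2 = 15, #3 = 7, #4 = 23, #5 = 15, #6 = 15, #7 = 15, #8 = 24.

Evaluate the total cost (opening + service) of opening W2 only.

Each retail store is assigned to its cheapest site among the open ones.
{W2}: #1→W2 5·13=65, #2→W2 4·15=60, #3→W2 13·7=91, #4→W2 10·23=230, #5→W2 12·15=180, #6→W2 3·15=45, #7→W2 8·15=120, #8→W2 7·24=168. Service 959; fixed 491; total 1450.

Total cost: 1450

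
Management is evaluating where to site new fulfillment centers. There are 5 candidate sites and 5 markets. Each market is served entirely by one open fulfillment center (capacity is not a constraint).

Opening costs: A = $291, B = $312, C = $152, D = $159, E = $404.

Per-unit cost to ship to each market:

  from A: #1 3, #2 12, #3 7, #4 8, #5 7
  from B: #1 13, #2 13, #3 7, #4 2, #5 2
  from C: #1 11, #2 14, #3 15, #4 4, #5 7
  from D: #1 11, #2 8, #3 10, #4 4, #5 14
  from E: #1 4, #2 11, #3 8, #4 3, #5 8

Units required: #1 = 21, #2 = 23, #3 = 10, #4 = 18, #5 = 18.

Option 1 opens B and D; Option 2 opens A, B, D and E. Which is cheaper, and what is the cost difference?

Option 1 is cheaper by 527.

Option 1: {B, D}: #1→D 11·21=231, #2→D 8·23=184, #3→B 7·10=70, #4→B 2·18=36, #5→B 2·18=36. Service 557; fixed 471; total 1028.
Option 2: {A, B, D, E}: #1→A 3·21=63, #2→D 8·23=184, #3→A 7·10=70, #4→B 2·18=36, #5→B 2·18=36. Service 389; fixed 1166; total 1555.
Difference: |1028 − 1555| = 527.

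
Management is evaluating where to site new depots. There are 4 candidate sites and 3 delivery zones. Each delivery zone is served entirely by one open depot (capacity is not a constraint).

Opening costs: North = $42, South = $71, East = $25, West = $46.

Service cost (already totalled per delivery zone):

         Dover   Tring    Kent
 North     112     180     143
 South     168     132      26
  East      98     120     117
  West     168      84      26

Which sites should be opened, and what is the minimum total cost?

For any fixed open set, each delivery zone goes to its cheapest open site; total = fixed + service.
{East, West}: Dover→East 98, Tring→West 84, Kent→West 26. Service 208; fixed 71; total 279.
{North, West}: service 222 + fixed 88 = 310
{North, East, West}: service 208 + fixed 113 = 321
{North, South, East, West}: service 208 + fixed 184 = 392
No other subset beats 279.

Open East and West; minimum total cost 279.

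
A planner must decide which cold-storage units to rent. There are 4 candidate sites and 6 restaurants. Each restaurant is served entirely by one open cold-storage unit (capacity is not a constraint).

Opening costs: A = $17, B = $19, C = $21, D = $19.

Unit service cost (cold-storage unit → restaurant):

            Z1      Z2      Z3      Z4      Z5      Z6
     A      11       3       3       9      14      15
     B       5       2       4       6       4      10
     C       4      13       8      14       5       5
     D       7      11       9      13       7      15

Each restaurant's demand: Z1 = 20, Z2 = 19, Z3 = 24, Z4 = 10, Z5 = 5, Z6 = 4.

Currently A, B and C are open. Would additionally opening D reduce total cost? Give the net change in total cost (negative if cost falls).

No — net change +19 (cost rises by 19).

Current service cost with {A, B, C}: 290.
Adding D: each restaurant re-picks its cheapest; new service cost 290, saving 0.
Extra fixed cost: 19. Net change = 19 − 0 = 19.
(Totals: 347 → 366.)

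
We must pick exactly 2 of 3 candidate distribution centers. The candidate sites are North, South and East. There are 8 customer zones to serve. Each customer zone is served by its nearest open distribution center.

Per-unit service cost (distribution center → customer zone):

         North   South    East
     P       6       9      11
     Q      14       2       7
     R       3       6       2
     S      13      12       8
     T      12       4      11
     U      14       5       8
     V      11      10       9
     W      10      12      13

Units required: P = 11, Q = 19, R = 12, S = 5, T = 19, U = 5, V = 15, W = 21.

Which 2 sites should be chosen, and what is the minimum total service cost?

With exactly 2 open, each customer zone uses its cheapest among the chosen.
{North, South}: P→North 6·11=66, Q→South 2·19=38, R→North 3·12=36, S→South 12·5=60, T→South 4·19=76, U→South 5·5=25, V→South 10·15=150, W→North 10·21=210. Service cost 661.
{South, East}: service cost 689
{North, East}: service cost 857
Among all 3 size-2 choices, {North, South} is lowest.

Choose North and South; total service cost 661.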